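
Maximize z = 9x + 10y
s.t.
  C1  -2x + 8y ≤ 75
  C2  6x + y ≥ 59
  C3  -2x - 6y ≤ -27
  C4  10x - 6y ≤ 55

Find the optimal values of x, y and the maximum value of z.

x = 445/34, y = 215/17, maximum z = 8305/34

At the optimal vertex, -2x + 8y = 75 and 10x - 6y = 55.
Solving simultaneously gives x = 445/34, y = 215/17.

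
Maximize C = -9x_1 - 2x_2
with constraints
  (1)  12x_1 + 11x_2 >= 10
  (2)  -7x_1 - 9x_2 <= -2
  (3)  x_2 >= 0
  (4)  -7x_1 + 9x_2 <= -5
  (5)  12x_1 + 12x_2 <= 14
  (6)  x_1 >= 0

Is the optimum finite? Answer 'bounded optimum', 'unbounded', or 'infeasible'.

Vertices and C = -9x_1 - 2x_2:
  (5/6, 0) → C = -15/2
  (29/37, 2/37) → C = -265/37
  (7/6, 0) → C = -21/2
  (31/32, 19/96) → C = -875/96
The feasible region has finitely many vertices and no improving ray; the maximum is -265/37 at (29/37, 2/37).

bounded optimum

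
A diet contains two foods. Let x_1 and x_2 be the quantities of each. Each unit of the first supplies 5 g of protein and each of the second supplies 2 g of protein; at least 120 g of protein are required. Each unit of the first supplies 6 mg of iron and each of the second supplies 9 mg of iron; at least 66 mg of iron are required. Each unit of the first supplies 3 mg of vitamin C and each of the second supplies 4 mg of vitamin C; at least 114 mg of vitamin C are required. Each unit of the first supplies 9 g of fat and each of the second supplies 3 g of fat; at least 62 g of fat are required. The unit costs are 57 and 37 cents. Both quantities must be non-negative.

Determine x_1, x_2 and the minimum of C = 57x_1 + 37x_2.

Vertices and C = 57x_1 + 37x_2:
  (0, 60) → C = 2220
  (38, 0) → C = 2166
  (18, 15) → C = 1581
The feasible region is unbounded (it extends along (0, 1), (1, 0)), but C strictly increases along every unbounded feasible direction, so there is no improving ray and the minimum is attained at a vertex.

The binding constraints are 5x_1 + 2x_2 = 120 and 3x_1 + 4x_2 = 114.
Solving simultaneously gives x_1 = 18, x_2 = 15.

x_1 = 18, x_2 = 15, minimum C = 1581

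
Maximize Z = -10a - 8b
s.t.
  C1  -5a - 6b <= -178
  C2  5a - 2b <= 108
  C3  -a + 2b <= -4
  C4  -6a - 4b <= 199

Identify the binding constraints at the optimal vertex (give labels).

Vertices and Z = -10a - 8b:
  (251/10, 35/4) → Z = -321
  (95/4, 79/8) → Z = -633/2
  (26, 11) → Z = -348

The maximum is at (95/4, 79/8). Substituting into each constraint, equality holds for C1 and C3; the remaining constraints have slack.

C1 and C3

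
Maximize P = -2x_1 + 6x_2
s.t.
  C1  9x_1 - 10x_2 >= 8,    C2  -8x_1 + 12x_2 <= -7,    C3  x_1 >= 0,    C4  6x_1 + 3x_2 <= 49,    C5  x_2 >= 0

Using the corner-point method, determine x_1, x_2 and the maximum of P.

Extreme points and P = -2x_1 + 6x_2:
  (13/14, 1/28) → P = -23/14
  (8/9, 0) → P = -16/9
  (203/32, 175/48) → P = 147/16
  (49/6, 0) → P = -49/3

At the optimal vertex, -8x_1 + 12x_2 = -7 and 6x_1 + 3x_2 = 49.
Solving simultaneously gives x_1 = 203/32, x_2 = 175/48.

x_1 = 203/32, x_2 = 175/48, maximum P = 147/16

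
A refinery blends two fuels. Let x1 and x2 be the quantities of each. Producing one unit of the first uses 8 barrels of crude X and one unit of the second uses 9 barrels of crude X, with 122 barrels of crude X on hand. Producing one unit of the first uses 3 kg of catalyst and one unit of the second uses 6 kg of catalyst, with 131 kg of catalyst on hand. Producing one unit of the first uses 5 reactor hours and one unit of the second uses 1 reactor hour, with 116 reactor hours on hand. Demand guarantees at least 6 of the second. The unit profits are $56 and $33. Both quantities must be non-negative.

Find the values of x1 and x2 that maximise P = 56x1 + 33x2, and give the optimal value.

The optimum lies where 8x1 + 9x2 = 122 and x2 = 6.
Solving simultaneously gives x1 = 17/2, x2 = 6.

x1 = 17/2, x2 = 6, maximum P = 674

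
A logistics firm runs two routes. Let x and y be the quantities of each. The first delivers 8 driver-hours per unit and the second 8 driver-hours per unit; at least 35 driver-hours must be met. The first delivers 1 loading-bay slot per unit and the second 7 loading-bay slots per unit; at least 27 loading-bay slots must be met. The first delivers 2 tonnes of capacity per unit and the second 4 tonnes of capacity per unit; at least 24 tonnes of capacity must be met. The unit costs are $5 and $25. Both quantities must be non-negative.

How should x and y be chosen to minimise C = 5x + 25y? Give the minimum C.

x = 6, y = 3, minimum C = 105

Corner points and C = 5x + 25y:
  (0, 6) → C = 150
  (27, 0) → C = 135
  (6, 3) → C = 105
The feasible region is unbounded (it extends along (0, 1), (1, 0)), but C strictly increases along every unbounded feasible direction, so there is no improving ray and the minimum is attained at a vertex.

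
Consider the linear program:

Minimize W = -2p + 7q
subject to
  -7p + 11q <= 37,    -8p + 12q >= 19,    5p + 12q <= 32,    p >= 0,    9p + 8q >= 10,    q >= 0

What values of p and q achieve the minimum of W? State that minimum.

The binding constraints are -8p + 12q = 19 and p = 0.
Solving simultaneously gives p = 0, q = 19/12.

p = 0, q = 19/12, minimum W = 133/12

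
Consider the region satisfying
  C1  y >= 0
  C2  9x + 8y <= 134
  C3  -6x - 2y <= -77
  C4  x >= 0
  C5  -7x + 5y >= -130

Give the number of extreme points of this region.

3

Pairwise boundary intersections that survive every other constraint:
  (134/9, 0)
  (77/6, 0)
  (58/5, 37/10)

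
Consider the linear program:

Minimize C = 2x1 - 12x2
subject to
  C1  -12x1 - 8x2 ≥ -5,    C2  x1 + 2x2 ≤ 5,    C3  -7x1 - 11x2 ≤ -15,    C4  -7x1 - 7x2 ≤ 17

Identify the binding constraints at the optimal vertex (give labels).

Corner points and C = 2x1 - 12x2:
  (-15/8, 55/16) → C = -45
  (-65/76, 145/76) → C = -935/38
  (-25/3, 20/3) → C = -290/3

The minimum is at (-25/3, 20/3). Substituting into each constraint, equality holds for C2 and C3; the remaining constraints have slack.

C2 and C3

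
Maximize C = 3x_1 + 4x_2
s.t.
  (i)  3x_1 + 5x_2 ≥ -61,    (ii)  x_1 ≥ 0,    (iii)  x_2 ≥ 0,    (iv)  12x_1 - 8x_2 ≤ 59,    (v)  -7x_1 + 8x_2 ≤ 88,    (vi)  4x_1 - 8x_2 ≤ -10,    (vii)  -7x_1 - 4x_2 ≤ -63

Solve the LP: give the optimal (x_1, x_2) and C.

Vertices and C = 3x_1 + 4x_2:
  (147/5, 1469/40) → C = 2351/10
  (69/8, 89/16) → C = 385/8
  (38/21, 151/12) → C = 1171/21
  (58/9, 161/36) → C = 335/9

The binding constraints are 12x_1 - 8x_2 = 59 and -7x_1 + 8x_2 = 88.
Solving simultaneously gives x_1 = 147/5, x_2 = 1469/40.

x_1 = 147/5, x_2 = 1469/40, maximum C = 2351/10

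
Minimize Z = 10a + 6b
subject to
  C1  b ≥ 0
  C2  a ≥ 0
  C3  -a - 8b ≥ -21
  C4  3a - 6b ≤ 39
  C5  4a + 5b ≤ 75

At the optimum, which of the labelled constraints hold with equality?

Extreme points and Z = 10a + 6b:
  (0, 0) → Z = 0
  (13, 0) → Z = 130
  (0, 21/8) → Z = 63/4
  (73/5, 4/5) → Z = 754/5

The minimum is at (0, 0). Substituting into each constraint, equality holds for C1 and C2; the remaining constraints have slack.

C1 and C2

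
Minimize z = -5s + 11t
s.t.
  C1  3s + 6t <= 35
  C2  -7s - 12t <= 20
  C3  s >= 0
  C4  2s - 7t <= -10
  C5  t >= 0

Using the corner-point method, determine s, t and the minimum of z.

Corner points and z = -5s + 11t:
  (0, 35/6) → z = 385/6
  (185/33, 100/33) → z = 175/33
  (0, 10/7) → z = 110/7

s = 185/33, t = 100/33, minimum z = 175/33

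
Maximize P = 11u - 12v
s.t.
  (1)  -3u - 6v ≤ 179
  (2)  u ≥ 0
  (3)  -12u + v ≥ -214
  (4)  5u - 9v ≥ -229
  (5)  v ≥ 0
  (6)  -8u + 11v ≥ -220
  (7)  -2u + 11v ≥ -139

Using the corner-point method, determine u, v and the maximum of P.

u = 107/6, v = 0, maximum P = 1177/6

The optimum lies where -12u + v = -214 and v = 0.
Solving simultaneously gives u = 107/6, v = 0.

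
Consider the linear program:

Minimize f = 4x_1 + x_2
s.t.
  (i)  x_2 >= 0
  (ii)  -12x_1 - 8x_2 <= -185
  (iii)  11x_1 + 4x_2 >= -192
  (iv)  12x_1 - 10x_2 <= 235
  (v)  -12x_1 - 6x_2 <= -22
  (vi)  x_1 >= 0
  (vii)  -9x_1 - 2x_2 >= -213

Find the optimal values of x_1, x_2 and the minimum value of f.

The optimum lies where -12x_1 - 8x_2 = -185 and x_1 = 0.
Solving simultaneously gives x_1 = 0, x_2 = 185/8.

x_1 = 0, x_2 = 185/8, minimum f = 185/8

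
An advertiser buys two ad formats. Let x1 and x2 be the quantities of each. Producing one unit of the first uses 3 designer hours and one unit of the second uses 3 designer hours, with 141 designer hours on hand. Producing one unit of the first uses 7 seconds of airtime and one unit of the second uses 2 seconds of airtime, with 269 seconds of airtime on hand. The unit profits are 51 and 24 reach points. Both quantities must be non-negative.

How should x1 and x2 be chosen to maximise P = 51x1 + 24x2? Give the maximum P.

x1 = 35, x2 = 12, maximum P = 2073

Feasible corners and P = 51x1 + 24x2:
  (0, 0) → P = 0
  (0, 47) → P = 1128
  (269/7, 0) → P = 13719/7
  (35, 12) → P = 2073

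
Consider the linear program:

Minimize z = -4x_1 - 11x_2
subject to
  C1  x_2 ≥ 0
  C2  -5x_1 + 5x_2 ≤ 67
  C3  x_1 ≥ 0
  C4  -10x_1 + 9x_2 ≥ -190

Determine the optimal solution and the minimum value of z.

Feasible corners and z = -4x_1 - 11x_2:
  (0, 0) → z = 0
  (19, 0) → z = -76
  (0, 67/5) → z = -737/5
  (1553/5, 324) → z = -24032/5

x_1 = 1553/5, x_2 = 324, minimum z = -24032/5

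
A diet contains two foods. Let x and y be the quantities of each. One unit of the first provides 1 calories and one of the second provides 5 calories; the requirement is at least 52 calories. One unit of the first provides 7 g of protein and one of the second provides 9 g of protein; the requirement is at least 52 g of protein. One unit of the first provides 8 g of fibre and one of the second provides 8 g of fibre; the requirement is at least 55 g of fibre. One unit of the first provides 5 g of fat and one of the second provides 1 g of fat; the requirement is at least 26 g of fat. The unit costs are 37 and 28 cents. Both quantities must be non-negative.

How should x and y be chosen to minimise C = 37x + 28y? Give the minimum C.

Feasible corners and C = 37x + 28y:
  (0, 26) → C = 728
  (52, 0) → C = 1924
  (13/4, 39/4) → C = 1573/4
The feasible region is unbounded (it extends along (0, 1), (1, 0)), but C strictly increases along every unbounded feasible direction, so there is no improving ray and the minimum is attained at a vertex.

At the optimal vertex, x + 5y = 52 and 5x + y = 26.
Solving simultaneously gives x = 13/4, y = 39/4.

x = 13/4, y = 39/4, minimum C = 1573/4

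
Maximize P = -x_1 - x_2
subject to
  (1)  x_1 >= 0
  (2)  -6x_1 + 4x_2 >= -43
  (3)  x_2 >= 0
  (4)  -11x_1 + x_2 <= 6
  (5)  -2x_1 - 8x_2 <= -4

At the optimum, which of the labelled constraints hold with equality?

Extreme points and P = -x_1 - x_2:
  (0, 6) → P = -6
  (0, 1/2) → P = -1/2
  (43/6, 0) → P = -43/6
  (2, 0) → P = -2
The feasible region is unbounded (it extends along (1, 11), (2, 3)), but P strictly decreases along every unbounded feasible direction, so there is no improving ray and the maximum is attained at a vertex.

The maximum is at (0, 1/2). Substituting into each constraint, equality holds for (1) and (5); the remaining constraints have slack.

(1) and (5)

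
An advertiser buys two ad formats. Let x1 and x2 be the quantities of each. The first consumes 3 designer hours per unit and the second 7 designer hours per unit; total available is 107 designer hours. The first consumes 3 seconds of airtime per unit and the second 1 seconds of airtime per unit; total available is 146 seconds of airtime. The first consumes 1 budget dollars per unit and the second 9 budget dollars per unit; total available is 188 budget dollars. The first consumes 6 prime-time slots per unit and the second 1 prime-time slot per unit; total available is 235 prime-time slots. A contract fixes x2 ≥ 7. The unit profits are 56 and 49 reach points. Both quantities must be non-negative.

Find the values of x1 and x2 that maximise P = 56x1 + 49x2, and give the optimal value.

x1 = 58/3, x2 = 7, maximum P = 4277/3

The optimum lies where 3x1 + 7x2 = 107 and x2 = 7.
Solving simultaneously gives x1 = 58/3, x2 = 7.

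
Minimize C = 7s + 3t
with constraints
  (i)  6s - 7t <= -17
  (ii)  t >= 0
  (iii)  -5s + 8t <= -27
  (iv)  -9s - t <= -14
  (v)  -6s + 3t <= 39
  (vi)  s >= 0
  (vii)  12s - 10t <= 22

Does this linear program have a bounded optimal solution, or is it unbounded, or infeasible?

infeasible

The boundaries 6s - 7t = -17 and -9s - t = -14 meet at (27/23, 79/23), but that point violates -5s + 8t ≤ -27. Every candidate vertex is excluded by some other constraint, so the feasible region is empty.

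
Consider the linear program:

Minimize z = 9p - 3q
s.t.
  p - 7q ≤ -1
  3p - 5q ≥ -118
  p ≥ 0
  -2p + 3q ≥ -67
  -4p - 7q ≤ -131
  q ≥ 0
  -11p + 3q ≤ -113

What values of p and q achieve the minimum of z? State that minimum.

p = 919/46, q = 1637/46, minimum z = 1680/23

Feasible corners and z = 9p - 3q:
  (472/11, 69/11) → z = 4041/11
  (26, 27/7) → z = 1557/7
  (689, 437) → z = 4890
  (919/46, 1637/46) → z = 1680/23
  (1184/89, 989/89) → z = 7689/89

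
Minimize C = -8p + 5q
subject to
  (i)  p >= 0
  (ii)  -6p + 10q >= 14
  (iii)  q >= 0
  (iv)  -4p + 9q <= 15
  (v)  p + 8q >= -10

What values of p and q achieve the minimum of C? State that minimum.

p = 12/7, q = 17/7, minimum C = -11/7

Vertices and C = -8p + 5q:
  (0, 7/5) → C = 7
  (0, 5/3) → C = 25/3
  (12/7, 17/7) → C = -11/7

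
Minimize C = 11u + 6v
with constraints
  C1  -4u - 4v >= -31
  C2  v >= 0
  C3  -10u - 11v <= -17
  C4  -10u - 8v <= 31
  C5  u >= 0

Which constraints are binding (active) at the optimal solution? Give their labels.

Corner points and C = 11u + 6v:
  (31/4, 0) → C = 341/4
  (0, 31/4) → C = 93/2
  (17/10, 0) → C = 187/10
  (0, 17/11) → C = 102/11

The minimum is at (0, 17/11). Substituting into each constraint, equality holds for C3 and C5; the remaining constraints have slack.

C3 and C5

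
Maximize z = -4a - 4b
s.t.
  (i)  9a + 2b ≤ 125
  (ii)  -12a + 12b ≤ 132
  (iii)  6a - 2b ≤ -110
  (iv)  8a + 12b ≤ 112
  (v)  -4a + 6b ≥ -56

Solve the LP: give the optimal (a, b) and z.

Extreme points and z = -4a - 4b:
  (-22, -11) → z = 132
  (-61, -50) → z = 444
  (-193/7, -194/7) → z = 1548/7

a = -61, b = -50, maximum z = 444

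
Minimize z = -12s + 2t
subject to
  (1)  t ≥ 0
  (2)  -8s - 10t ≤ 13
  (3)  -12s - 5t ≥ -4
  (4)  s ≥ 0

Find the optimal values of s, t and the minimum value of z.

s = 1/3, t = 0, minimum z = -4

Vertices and z = -12s + 2t:
  (1/3, 0) → z = -4
  (0, 0) → z = 0
  (0, 4/5) → z = 8/5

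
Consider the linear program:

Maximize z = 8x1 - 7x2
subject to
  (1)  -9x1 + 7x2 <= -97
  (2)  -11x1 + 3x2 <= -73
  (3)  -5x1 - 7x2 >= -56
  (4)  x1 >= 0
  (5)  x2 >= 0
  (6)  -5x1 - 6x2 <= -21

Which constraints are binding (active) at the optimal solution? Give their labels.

(3) and (5)

Vertices and z = 8x1 - 7x2:
  (153/14, 19/98) → z = 1205/14
  (97/9, 0) → z = 776/9
  (56/5, 0) → z = 448/5

The maximum is at (56/5, 0). Substituting into each constraint, equality holds for (3) and (5); the remaining constraints have slack.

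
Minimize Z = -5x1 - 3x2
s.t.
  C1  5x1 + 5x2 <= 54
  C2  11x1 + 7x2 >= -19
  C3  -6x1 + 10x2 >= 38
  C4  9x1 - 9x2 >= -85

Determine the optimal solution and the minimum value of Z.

Extreme points and Z = -5x1 - 3x2:
  (35/8, 257/40) → Z = -823/20
  (61/90, 911/90) → Z = -1519/45
  (-3, 2) → Z = 9
  (-383/81, 382/81) → Z = 769/81

The optimum lies where 5x1 + 5x2 = 54 and -6x1 + 10x2 = 38.
Solving simultaneously gives x1 = 35/8, x2 = 257/40.

x1 = 35/8, x2 = 257/40, minimum Z = -823/20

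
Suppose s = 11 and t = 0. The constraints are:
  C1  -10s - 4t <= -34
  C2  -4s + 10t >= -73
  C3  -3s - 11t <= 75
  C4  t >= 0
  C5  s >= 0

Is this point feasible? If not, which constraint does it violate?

C1: -110 ≤ -34 ✓
C2: -44 ≥ -73 ✓
C3: -33 ≤ 75 ✓
C4: 0 ≥ 0 ✓
C5: 11 ≥ 0 ✓

feasible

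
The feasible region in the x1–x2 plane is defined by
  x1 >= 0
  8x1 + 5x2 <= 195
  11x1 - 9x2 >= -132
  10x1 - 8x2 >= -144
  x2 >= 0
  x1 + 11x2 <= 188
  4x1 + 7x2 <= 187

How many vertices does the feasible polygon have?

5

Of the 21 pairwise boundary intersections, those satisfying every inequality are:
  (0, 44/3)
  (0, 0)
  (195/8, 0)
  (1205/83, 1309/83)
  (24/13, 220/13)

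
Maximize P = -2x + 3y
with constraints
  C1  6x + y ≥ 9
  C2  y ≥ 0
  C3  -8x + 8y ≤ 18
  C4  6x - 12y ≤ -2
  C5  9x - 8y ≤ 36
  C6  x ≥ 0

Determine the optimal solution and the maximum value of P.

x = 54, y = 225/4, maximum P = 243/4

Corner points and P = -2x + 3y:
  (27/28, 45/14) → P = 54/7
  (53/39, 11/13) → P = -7/39
  (54, 225/4) → P = 243/4
  (112/15, 39/10) → P = -97/30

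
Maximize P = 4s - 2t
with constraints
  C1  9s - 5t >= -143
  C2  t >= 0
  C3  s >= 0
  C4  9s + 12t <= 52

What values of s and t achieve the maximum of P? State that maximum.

s = 52/9, t = 0, maximum P = 208/9

Feasible corners and P = 4s - 2t:
  (0, 0) → P = 0
  (52/9, 0) → P = 208/9
  (0, 13/3) → P = -26/3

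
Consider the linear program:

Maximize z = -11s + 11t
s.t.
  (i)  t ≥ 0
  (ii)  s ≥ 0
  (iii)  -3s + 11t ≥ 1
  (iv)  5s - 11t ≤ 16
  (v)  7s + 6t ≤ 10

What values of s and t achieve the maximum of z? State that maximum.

s = 0, t = 5/3, maximum z = 55/3

Feasible corners and z = -11s + 11t:
  (0, 1/11) → z = 1
  (0, 5/3) → z = 55/3
  (104/95, 37/95) → z = -737/95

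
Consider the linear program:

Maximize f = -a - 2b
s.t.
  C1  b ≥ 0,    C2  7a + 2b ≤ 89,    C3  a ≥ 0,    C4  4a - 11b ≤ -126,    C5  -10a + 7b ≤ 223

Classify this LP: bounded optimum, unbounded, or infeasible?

Extreme points and f = -a - 2b:
  (727/85, 1238/85) → f = -3203/85
  (59/23, 817/23) → f = -1693/23
  (0, 126/11) → f = -252/11
  (0, 223/7) → f = -446/7
The feasible region has finitely many vertices and no improving ray; the maximum is -252/11 at (0, 126/11).

bounded optimum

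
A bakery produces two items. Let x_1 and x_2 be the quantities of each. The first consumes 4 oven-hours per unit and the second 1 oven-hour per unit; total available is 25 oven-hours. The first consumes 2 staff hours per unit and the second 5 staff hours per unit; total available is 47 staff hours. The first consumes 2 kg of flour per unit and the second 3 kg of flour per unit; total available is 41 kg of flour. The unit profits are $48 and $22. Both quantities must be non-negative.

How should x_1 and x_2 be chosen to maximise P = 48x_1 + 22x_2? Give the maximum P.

Vertices and P = 48x_1 + 22x_2:
  (0, 0) → P = 0
  (0, 47/5) → P = 1034/5
  (25/4, 0) → P = 300
  (13/3, 23/3) → P = 1130/3

The optimum lies where 4x_1 + x_2 = 25 and 2x_1 + 5x_2 = 47.
Solving simultaneously gives x_1 = 13/3, x_2 = 23/3.

x_1 = 13/3, x_2 = 23/3, maximum P = 1130/3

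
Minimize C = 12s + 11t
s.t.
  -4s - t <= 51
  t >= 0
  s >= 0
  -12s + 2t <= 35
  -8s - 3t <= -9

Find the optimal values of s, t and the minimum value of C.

s = 9/8, t = 0, minimum C = 27/2

The feasible region is unbounded (it extends along (1, 6), (1, 0)), but C strictly increases along every unbounded feasible direction, so there is no improving ray and the minimum is attained at a vertex.

The optimum lies where t = 0 and -8s - 3t = -9.
Solving simultaneously gives s = 9/8, t = 0.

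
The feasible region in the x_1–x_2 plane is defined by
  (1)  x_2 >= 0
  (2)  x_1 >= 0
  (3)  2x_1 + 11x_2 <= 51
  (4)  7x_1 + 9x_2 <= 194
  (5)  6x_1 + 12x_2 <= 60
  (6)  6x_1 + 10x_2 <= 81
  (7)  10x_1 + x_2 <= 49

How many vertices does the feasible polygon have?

Pairwise boundary intersections that survive every other constraint:
  (0, 0)
  (49/10, 0)
  (0, 51/11)
  (8/7, 31/7)
  (88/19, 51/19)

5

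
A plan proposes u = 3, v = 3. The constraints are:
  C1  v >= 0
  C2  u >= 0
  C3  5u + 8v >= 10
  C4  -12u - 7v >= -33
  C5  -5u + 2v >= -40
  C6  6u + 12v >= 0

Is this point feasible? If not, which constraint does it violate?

not feasible — violates C4

Constraint C4: -12u - 7v = -57, which is not ≥ -33. All other constraints are satisfied.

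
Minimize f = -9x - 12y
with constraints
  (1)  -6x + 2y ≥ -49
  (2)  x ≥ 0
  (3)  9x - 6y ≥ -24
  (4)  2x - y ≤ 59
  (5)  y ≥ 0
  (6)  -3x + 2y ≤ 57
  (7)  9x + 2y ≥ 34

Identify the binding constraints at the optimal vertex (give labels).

Feasible corners and f = -9x - 12y:
  (19, 65/2) → f = -561
  (49/6, 0) → f = -147/2
  (13/6, 29/4) → f = -213/2
  (34/9, 0) → f = -34

The minimum is at (19, 65/2). Substituting into each constraint, equality holds for (1) and (3); the remaining constraints have slack.

(1) and (3)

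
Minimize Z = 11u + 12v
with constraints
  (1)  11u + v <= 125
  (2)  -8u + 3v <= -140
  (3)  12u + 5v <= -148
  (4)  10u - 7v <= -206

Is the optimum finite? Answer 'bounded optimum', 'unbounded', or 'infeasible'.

infeasible

The boundaries 11u + v = 125 and 12u + 5v = -148 meet at (773/43, -3128/43), but that point violates 10u - 7v ≤ -206. Every candidate vertex is excluded by some other constraint, so the feasible region is empty.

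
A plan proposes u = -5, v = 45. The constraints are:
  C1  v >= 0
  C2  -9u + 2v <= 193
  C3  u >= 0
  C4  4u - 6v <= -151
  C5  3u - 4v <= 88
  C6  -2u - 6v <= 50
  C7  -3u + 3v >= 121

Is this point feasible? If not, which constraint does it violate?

not feasible — violates C3

Constraint C3: u = -5, which is not ≥ 0. All other constraints are satisfied.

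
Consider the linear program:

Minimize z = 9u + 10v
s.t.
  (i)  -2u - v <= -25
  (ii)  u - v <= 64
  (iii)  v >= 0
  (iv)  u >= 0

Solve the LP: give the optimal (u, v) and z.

u = 25/2, v = 0, minimum z = 225/2

Extreme points and z = 9u + 10v:
  (25/2, 0) → z = 225/2
  (0, 25) → z = 250
  (64, 0) → z = 576
The feasible region is unbounded (it extends along (0, 1), (1, 1)), but z strictly increases along every unbounded feasible direction, so there is no improving ray and the minimum is attained at a vertex.

The binding constraints are -2u - v = -25 and v = 0.
Solving simultaneously gives u = 25/2, v = 0.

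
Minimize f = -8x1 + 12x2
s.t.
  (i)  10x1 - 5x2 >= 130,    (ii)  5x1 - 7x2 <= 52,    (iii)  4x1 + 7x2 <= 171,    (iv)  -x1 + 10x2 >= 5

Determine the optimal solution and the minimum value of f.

x1 = 130/9, x2 = 26/9, minimum f = -728/9

Feasible corners and f = -8x1 + 12x2:
  (130/9, 26/9) → f = -728/9
  (353/18, 119/9) → f = 16/9
  (223/9, 647/63) → f = -4724/63

The optimum lies where 10x1 - 5x2 = 130 and 5x1 - 7x2 = 52.
Solving simultaneously gives x1 = 130/9, x2 = 26/9.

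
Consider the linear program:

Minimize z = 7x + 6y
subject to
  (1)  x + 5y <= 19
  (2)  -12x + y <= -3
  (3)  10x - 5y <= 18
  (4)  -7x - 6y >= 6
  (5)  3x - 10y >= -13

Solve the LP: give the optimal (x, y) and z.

x = -3/50, y = -93/25, minimum z = -1137/50

Feasible corners and z = 7x + 6y:
  (-3/50, -93/25) → z = -1137/50
  (12/79, -93/79) → z = -6
  (78/95, -186/95) → z = -6

The optimum lies where -12x + y = -3 and 10x - 5y = 18.
Solving simultaneously gives x = -3/50, y = -93/25.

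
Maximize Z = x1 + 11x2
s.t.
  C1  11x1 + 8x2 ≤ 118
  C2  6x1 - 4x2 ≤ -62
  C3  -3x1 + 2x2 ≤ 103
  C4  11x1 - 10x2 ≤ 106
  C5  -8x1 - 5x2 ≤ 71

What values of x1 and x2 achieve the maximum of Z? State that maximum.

Corner points and Z = x1 + 11x2:
  (-6/23, 695/46) → Z = 7633/46
  (-294/23, 1487/46) → Z = 15769/46
  (-297/31, 35/31) → Z = 88/31
  (-657/31, 611/31) → Z = 6064/31

x1 = -294/23, x2 = 1487/46, maximum Z = 15769/46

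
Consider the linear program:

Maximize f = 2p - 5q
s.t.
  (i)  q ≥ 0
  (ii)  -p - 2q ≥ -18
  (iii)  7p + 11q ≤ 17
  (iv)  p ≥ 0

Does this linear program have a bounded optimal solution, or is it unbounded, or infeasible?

bounded optimum

Feasible corners and f = 2p - 5q:
  (17/7, 0) → f = 34/7
  (0, 0) → f = 0
  (0, 17/11) → f = -85/11
The feasible region has finitely many vertices and no improving ray; the maximum is 34/7 at (17/7, 0).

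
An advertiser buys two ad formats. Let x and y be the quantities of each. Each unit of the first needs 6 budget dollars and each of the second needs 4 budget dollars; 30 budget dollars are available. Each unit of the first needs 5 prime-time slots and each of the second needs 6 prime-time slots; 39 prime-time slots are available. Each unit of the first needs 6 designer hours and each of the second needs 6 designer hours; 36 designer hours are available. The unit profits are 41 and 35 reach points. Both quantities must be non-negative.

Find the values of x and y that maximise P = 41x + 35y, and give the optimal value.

Vertices and P = 41x + 35y:
  (0, 0) → P = 0
  (0, 6) → P = 210
  (5, 0) → P = 205
  (3, 3) → P = 228

The binding constraints are 6x + 4y = 30 and 6x + 6y = 36.
Solving simultaneously gives x = 3, y = 3.

x = 3, y = 3, maximum P = 228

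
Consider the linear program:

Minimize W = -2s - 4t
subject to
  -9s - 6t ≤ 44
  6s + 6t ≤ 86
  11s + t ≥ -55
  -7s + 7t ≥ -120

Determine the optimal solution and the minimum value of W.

s = -104/15, t = 319/15, minimum W = -356/5

Corner points and W = -2s - 4t:
  (-286/57, 11/57) → W = 176/19
  (412/105, -1388/105) → W = 1576/35
  (-104/15, 319/15) → W = -356/5
  (661/42, -59/42) → W = -181/7

The optimum lies where 6s + 6t = 86 and 11s + t = -55.
Solving simultaneously gives s = -104/15, t = 319/15.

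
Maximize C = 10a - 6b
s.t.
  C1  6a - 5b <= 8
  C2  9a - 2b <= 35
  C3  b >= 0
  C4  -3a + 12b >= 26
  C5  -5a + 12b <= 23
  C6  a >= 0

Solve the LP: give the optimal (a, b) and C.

Feasible corners and C = 10a - 6b:
  (226/57, 60/19) → C = 1180/57
  (211/47, 178/47) → C = 1042/47
  (3/2, 61/24) → C = -1/4

a = 211/47, b = 178/47, maximum C = 1042/47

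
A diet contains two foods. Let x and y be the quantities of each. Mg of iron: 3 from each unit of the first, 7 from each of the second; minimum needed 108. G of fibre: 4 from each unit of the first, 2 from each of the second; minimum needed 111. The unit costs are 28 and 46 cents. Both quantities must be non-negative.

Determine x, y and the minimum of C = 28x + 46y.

x = 51/2, y = 9/2, minimum C = 921

Extreme points and C = 28x + 46y:
  (0, 111/2) → C = 2553
  (36, 0) → C = 1008
  (51/2, 9/2) → C = 921
The feasible region is unbounded (it extends along (0, 1), (1, 0)), but C strictly increases along every unbounded feasible direction, so there is no improving ray and the minimum is attained at a vertex.

The optimum lies where 3x + 7y = 108 and 4x + 2y = 111.
Solving simultaneously gives x = 51/2, y = 9/2.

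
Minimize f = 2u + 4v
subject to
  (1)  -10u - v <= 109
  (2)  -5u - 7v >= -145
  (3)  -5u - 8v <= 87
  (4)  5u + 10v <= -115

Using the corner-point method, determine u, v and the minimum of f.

u = 1769/5, v = -232, minimum f = -1102/5

Vertices and f = 2u + 4v:
  (1769/5, -232) → f = -1102/5
  (451/3, -260/3) → f = -46
  (5, -14) → f = -46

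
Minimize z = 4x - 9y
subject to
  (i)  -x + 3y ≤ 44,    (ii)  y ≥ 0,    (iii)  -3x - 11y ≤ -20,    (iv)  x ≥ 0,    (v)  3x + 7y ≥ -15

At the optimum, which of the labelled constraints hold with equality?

Corner points and z = 4x - 9y:
  (0, 44/3) → z = -132
  (20/3, 0) → z = 80/3
  (0, 20/11) → z = -180/11
The feasible region is unbounded (it extends along (3, 1), (1, 0)), but z strictly increases along every unbounded feasible direction, so there is no improving ray and the minimum is attained at a vertex.

The minimum is at (0, 44/3). Substituting into each constraint, equality holds for (i) and (iv); the remaining constraints have slack.

(i) and (iv)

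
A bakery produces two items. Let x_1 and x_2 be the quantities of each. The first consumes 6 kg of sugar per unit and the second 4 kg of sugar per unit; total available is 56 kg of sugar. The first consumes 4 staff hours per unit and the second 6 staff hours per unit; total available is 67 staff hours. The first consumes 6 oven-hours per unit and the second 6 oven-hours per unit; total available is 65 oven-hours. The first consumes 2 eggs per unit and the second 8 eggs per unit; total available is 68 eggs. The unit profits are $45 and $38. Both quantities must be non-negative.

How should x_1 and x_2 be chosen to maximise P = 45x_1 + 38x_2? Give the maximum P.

x_1 = 19/3, x_2 = 9/2, maximum P = 456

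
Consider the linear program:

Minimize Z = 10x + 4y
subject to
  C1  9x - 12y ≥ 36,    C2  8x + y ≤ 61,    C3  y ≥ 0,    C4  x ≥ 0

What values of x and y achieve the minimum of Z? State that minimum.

x = 4, y = 0, minimum Z = 40

Vertices and Z = 10x + 4y:
  (256/35, 87/35) → Z = 2908/35
  (4, 0) → Z = 40
  (61/8, 0) → Z = 305/4

The optimum lies where 9x - 12y = 36 and y = 0.
Solving simultaneously gives x = 4, y = 0.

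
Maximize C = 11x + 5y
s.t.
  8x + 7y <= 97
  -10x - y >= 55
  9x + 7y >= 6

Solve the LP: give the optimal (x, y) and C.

Corner points and C = 11x + 5y:
  (-241/31, 705/31) → C = 874/31
  (-91, 825/7) → C = -2882/7
  (-391/61, 555/61) → C = -1526/61

x = -241/31, y = 705/31, maximum C = 874/31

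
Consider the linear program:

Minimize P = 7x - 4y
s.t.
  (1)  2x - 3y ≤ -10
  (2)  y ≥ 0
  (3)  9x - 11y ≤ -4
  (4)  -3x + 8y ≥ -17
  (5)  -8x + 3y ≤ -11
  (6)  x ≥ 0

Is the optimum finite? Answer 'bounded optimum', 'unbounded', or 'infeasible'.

From the feasible point (98/5, 82/5), moving in the direction (3, 8) keeps every constraint satisfied while P decreases without bound.

unbounded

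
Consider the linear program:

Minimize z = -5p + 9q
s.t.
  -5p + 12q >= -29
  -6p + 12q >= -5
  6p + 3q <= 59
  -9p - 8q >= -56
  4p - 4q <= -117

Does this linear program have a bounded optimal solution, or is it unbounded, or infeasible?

bounded optimum

Feasible corners and z = -5p + 9q:
  (-380/7, -701/28) → z = 1291/28
  (-178/17, 1277/68) → z = 15053/68
The feasible region has finitely many vertices and no improving ray; the minimum is 1291/28 at (-380/7, -701/28).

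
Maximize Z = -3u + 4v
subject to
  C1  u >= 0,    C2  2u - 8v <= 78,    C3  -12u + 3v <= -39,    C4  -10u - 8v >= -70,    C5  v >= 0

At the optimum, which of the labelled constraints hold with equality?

Extreme points and Z = -3u + 4v:
  (29/7, 25/7) → Z = 13/7
  (13/4, 0) → Z = -39/4
  (7, 0) → Z = -21

The maximum is at (29/7, 25/7). Substituting into each constraint, equality holds for C3 and C4; the remaining constraints have slack.

C3 and C4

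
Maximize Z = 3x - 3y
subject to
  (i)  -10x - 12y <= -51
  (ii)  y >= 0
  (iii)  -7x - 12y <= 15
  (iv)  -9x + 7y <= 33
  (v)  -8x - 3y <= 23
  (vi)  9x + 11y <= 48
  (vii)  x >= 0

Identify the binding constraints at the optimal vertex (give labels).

(ii) and (vi)

Extreme points and Z = 3x - 3y:
  (51/10, 0) → Z = 153/10
  (0, 17/4) → Z = -51/4
  (16/3, 0) → Z = 16
  (0, 48/11) → Z = -144/11

The maximum is at (16/3, 0). Substituting into each constraint, equality holds for (ii) and (vi); the remaining constraints have slack.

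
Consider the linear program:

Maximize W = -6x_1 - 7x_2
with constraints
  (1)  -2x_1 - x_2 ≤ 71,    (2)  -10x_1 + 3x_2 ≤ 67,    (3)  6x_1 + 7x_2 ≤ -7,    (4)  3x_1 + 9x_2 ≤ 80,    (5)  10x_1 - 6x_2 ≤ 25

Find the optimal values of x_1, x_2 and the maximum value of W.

Extreme points and W = -6x_1 - 7x_2:
  (-245/44, 83/22) → W = 7
  (-159/10, -92/3) → W = 4651/15
  (133/106, -110/53) → W = 7

The binding constraints are -10x_1 + 3x_2 = 67 and 10x_1 - 6x_2 = 25.
Solving simultaneously gives x_1 = -159/10, x_2 = -92/3.

x_1 = -159/10, x_2 = -92/3, maximum W = 4651/15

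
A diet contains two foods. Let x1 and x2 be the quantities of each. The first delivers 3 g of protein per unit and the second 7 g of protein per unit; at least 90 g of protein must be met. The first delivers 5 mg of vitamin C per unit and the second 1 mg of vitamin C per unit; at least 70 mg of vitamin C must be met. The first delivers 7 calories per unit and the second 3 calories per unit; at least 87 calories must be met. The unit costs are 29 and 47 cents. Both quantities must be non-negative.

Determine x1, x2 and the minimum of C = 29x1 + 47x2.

Extreme points and C = 29x1 + 47x2:
  (0, 70) → C = 3290
  (30, 0) → C = 870
  (25/2, 15/2) → C = 715
The feasible region is unbounded (it extends along (0, 1), (1, 0)), but C strictly increases along every unbounded feasible direction, so there is no improving ray and the minimum is attained at a vertex.

x1 = 25/2, x2 = 15/2, minimum C = 715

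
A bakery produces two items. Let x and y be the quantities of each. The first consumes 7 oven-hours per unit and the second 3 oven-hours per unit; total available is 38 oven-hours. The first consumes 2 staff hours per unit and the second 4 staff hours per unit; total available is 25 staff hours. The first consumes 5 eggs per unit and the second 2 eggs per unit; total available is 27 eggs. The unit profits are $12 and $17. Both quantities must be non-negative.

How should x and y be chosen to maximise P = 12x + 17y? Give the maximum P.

x = 7/2, y = 9/2, maximum P = 237/2

Extreme points and P = 12x + 17y:
  (0, 0) → P = 0
  (0, 25/4) → P = 425/4
  (27/5, 0) → P = 324/5
  (7/2, 9/2) → P = 237/2
  (5, 1) → P = 77

The binding constraints are 7x + 3y = 38 and 2x + 4y = 25.
Solving simultaneously gives x = 7/2, y = 9/2.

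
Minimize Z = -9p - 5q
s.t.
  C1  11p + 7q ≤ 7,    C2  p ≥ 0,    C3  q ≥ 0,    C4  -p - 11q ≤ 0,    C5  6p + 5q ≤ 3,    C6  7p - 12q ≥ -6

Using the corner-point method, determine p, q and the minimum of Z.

p = 1/2, q = 0, minimum Z = -9/2

Vertices and Z = -9p - 5q:
  (0, 0) → Z = 0
  (0, 1/2) → Z = -5/2
  (1/2, 0) → Z = -9/2
  (6/107, 57/107) → Z = -339/107

At the optimal vertex, q = 0 and 6p + 5q = 3.
Solving simultaneously gives p = 1/2, q = 0.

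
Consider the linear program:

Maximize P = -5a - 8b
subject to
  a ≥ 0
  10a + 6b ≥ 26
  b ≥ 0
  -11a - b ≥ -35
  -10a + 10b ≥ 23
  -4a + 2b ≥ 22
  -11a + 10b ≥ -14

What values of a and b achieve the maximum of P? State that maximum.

a = 0, b = 11, maximum P = -88

Extreme points and P = -5a - 8b:
  (0, 35) → P = -280
  (0, 11) → P = -88
  (24/13, 191/13) → P = -1648/13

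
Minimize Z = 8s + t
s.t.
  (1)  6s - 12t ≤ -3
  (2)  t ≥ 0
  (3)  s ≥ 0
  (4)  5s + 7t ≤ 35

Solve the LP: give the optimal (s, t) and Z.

The optimum lies where 6s - 12t = -3 and s = 0.
Solving simultaneously gives s = 0, t = 1/4.

s = 0, t = 1/4, minimum Z = 1/4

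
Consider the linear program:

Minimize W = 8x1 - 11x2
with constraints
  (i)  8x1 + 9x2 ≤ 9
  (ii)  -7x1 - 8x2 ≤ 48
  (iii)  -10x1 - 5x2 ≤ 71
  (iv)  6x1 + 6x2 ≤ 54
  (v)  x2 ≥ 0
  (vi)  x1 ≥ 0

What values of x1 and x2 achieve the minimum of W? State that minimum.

x1 = 0, x2 = 1, minimum W = -11

Extreme points and W = 8x1 - 11x2:
  (9/8, 0) → W = 9
  (0, 1) → W = -11
  (0, 0) → W = 0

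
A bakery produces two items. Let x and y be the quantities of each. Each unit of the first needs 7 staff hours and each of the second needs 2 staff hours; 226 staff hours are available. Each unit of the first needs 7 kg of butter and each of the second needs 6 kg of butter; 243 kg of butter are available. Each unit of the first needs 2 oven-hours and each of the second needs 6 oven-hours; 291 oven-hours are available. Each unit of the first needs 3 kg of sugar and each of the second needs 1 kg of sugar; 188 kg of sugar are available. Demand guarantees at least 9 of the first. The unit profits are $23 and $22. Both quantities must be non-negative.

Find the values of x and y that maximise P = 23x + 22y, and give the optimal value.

x = 9, y = 30, maximum P = 867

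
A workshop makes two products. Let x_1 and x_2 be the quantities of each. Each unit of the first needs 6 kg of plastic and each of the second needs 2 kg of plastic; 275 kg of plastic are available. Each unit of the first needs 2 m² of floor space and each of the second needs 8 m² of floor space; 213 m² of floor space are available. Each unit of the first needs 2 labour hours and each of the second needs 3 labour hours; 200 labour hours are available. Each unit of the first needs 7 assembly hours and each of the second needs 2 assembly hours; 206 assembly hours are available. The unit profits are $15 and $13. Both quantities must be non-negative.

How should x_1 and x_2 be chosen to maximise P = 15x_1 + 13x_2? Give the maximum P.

Feasible corners and P = 15x_1 + 13x_2:
  (0, 0) → P = 0
  (0, 213/8) → P = 2769/8
  (206/7, 0) → P = 3090/7
  (47/2, 83/4) → P = 2489/4

The optimum lies where 2x_1 + 8x_2 = 213 and 7x_1 + 2x_2 = 206.
Solving simultaneously gives x_1 = 47/2, x_2 = 83/4.

x_1 = 47/2, x_2 = 83/4, maximum P = 2489/4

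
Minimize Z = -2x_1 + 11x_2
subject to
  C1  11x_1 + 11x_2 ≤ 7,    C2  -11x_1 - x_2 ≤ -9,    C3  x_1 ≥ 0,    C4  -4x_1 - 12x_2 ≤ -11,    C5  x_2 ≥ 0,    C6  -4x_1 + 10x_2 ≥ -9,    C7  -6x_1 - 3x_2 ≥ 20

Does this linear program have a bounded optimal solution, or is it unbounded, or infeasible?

The boundaries -4x_1 + 10x_2 = -9 and -6x_1 - 3x_2 = 20 meet at (-173/72, -67/36), but that point violates -11x_1 - x_2 ≤ -9. Every candidate vertex is excluded by some other constraint, so the feasible region is empty.

infeasible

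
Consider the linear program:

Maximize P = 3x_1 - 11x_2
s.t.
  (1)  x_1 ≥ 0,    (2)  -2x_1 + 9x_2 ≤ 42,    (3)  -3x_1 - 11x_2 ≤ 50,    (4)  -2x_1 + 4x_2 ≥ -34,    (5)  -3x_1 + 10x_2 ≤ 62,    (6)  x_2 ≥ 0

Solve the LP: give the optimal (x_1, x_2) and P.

x_1 = 17, x_2 = 0, maximum P = 51

Feasible corners and P = 3x_1 - 11x_2:
  (0, 14/3) → P = -154/3
  (0, 0) → P = 0
  (237/5, 76/5) → P = -25
  (17, 0) → P = 51

At the optimal vertex, -2x_1 + 4x_2 = -34 and x_2 = 0.
Solving simultaneously gives x_1 = 17, x_2 = 0.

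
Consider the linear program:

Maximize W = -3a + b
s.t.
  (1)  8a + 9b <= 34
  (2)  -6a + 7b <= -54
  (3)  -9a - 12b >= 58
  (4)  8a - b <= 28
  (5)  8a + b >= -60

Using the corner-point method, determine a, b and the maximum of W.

Vertices and W = -3a + b:
  (242/135, -278/45) → W = -104/9
  (-183/31, -396/31) → W = 153/31
  (278/105, -716/105) → W = -310/21
  (-2, -44) → W = -38

The optimum lies where -6a + 7b = -54 and 8a + b = -60.
Solving simultaneously gives a = -183/31, b = -396/31.

a = -183/31, b = -396/31, maximum W = 153/31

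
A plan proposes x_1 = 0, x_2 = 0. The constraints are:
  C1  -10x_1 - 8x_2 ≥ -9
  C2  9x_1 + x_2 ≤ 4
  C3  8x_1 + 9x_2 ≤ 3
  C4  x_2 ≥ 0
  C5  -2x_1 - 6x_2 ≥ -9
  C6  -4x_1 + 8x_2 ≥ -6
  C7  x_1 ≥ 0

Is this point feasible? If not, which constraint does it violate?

C1: 0 ≥ -9 ✓
C2: 0 ≤ 4 ✓
C3: 0 ≤ 3 ✓
C4: 0 ≥ 0 ✓
C5: 0 ≥ -9 ✓
C6: 0 ≥ -6 ✓
C7: 0 ≥ 0 ✓

feasible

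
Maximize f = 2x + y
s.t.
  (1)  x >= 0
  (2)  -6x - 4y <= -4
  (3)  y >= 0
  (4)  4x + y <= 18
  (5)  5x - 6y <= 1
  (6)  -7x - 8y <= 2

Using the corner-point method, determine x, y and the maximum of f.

Vertices and f = 2x + y:
  (0, 1) → f = 1
  (0, 18) → f = 18
  (1/2, 1/4) → f = 5/4
  (109/29, 86/29) → f = 304/29

The binding constraints are x = 0 and 4x + y = 18.
Solving simultaneously gives x = 0, y = 18.

x = 0, y = 18, maximum f = 18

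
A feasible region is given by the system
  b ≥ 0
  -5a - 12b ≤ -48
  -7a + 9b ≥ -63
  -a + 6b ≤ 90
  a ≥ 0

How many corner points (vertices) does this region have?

Pairwise boundary intersections that survive every other constraint:
  (396/43, 7/43)
  (0, 4)
  (36, 21)
  (0, 15)

4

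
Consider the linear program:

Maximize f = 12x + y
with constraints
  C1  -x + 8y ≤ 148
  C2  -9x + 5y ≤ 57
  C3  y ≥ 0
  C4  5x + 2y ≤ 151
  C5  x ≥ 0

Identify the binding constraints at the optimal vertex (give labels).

C3 and C4

Feasible corners and f = 12x + y:
  (284/67, 1275/67) → f = 4683/67
  (152/7, 297/14) → f = 3945/14
  (0, 57/5) → f = 57/5
  (151/5, 0) → f = 1812/5
  (0, 0) → f = 0

The maximum is at (151/5, 0). Substituting into each constraint, equality holds for C3 and C4; the remaining constraints have slack.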